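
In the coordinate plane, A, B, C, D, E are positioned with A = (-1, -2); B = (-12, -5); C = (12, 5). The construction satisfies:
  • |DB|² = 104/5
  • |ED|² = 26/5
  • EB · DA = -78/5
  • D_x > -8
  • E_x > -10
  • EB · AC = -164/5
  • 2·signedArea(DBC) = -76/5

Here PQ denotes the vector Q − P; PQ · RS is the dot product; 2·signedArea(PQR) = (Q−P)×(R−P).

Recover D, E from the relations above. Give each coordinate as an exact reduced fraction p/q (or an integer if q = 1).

D = (-38/5, -19/5)
E = (-49/5, -22/5)

1. D_x = -38/5  [line -10·x + 24·y + 76/5 = 0 ∩ |DB|² = 104/5]
2. D_y = -19/5  [line -10·x + 24·y + 76/5 = 0 ∩ |DB|² = 104/5]
   → D = (-38/5, -19/5)
3. E_x = -49/5  [EB · AC = -164/5 ∩ EB · DA = -78/5]
4. E_y = -22/5  [EB · AC = -164/5 ∩ EB · DA = -78/5]
   → E = (-49/5, -22/5)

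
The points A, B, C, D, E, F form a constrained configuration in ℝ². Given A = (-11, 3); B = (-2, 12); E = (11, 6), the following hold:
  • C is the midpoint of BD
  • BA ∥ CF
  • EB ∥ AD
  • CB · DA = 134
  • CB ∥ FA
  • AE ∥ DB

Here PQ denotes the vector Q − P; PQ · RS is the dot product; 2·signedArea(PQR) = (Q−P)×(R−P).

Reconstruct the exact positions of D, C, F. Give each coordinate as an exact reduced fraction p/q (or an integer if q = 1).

1. D_x = -24  [AE ∥ DB ∩ EB ∥ AD]
2. D_y = 9  [AE ∥ DB ∩ EB ∥ AD]
   → D = (-24, 9)
3. C_x = -13  [C is the midpoint of BD]
4. C_y = 21/2  [C is the midpoint of BD]
   → C = (-13, 21/2)
5. F_x = -22  [CB ∥ FA ∩ BA ∥ CF]
6. F_y = 3/2  [CB ∥ FA ∩ BA ∥ CF]
   → F = (-22, 3/2)

C = (-13, 21/2)
D = (-24, 9)
F = (-22, 3/2)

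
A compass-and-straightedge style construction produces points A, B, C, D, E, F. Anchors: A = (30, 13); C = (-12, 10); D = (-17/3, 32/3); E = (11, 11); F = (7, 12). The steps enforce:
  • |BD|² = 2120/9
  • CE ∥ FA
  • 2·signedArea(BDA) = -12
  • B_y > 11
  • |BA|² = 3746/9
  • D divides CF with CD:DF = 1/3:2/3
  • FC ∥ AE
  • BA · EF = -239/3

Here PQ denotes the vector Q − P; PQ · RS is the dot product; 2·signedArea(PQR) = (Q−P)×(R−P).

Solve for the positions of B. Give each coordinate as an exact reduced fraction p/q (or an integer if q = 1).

B = (29/3, 34/3)

1. B_x = 29/3  [2·signedArea(BDA) = -12 ∩ BA · EF = -239/3]
2. B_y = 34/3  [2·signedArea(BDA) = -12 ∩ BA · EF = -239/3]
   → B = (29/3, 34/3)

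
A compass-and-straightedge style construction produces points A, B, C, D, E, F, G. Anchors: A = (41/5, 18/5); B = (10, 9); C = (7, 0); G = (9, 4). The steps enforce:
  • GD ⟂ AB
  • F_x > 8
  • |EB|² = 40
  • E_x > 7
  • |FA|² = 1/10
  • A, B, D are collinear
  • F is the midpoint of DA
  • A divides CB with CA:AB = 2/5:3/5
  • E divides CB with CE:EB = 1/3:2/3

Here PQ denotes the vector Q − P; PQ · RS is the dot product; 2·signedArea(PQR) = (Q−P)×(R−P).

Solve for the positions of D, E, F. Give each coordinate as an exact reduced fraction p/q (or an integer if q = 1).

D = (42/5, 21/5)
E = (8, 3)
F = (83/10, 39/10)

1. D_x = 42/5  [A, B, D are collinear ∩ GD ⟂ AB]
2. D_y = 21/5  [A, B, D are collinear ∩ GD ⟂ AB]
   → D = (42/5, 21/5)
3. E_x = 8  [E divides CB with CE:EB = 1/3:2/3]
4. E_y = 3  [E divides CB with CE:EB = 1/3:2/3]
   → E = (8, 3)
5. F_x = 83/10  [F is the midpoint of DA]
6. F_y = 39/10  [F is the midpoint of DA]
   → F = (83/10, 39/10)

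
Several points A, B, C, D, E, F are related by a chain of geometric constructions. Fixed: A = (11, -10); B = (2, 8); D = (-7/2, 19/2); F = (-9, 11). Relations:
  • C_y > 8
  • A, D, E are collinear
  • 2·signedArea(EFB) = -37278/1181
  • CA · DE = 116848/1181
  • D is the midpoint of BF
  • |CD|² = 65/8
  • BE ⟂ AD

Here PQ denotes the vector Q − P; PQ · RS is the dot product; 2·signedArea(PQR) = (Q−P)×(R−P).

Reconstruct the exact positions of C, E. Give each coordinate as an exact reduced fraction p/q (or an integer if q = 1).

1. E_x = -1945/2362  [A, D, E are collinear ∩ BE ⟂ AD]
2. E_y = 13937/2362  [A, D, E are collinear ∩ BE ⟂ AD]
   → E = (-1945/2362, 13937/2362)
3. C_x = -3/4  [line -3161/1181·x + 4251/1181·y + -39567/1181 = 0 ∩ |CD|² = 65/8]
4. C_y = 35/4  [line -3161/1181·x + 4251/1181·y + -39567/1181 = 0 ∩ |CD|² = 65/8]
   → C = (-3/4, 35/4)

C = (-3/4, 35/4)
E = (-1945/2362, 13937/2362)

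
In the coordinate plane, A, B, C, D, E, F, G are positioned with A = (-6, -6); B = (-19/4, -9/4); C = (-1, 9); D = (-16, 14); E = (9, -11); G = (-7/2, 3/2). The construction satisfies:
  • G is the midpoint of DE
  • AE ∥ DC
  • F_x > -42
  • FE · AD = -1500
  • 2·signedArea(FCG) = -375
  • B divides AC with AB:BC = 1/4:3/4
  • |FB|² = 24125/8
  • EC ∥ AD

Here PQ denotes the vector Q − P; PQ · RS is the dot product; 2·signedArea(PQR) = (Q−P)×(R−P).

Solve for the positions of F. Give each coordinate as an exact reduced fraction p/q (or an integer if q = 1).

1. F_x = -41  [FE · AD = -1500 ∩ 2·signedArea(FCG) = -375]
2. F_y = 39  [FE · AD = -1500 ∩ 2·signedArea(FCG) = -375]
   → F = (-41, 39)

F = (-41, 39)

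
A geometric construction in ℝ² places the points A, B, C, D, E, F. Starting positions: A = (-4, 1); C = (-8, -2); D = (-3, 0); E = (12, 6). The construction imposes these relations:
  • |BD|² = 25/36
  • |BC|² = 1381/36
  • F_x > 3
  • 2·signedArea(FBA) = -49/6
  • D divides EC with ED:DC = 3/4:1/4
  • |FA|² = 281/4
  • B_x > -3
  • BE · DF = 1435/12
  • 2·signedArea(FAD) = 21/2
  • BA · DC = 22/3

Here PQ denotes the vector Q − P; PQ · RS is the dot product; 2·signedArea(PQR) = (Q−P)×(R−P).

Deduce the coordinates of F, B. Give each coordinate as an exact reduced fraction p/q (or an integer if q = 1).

1. F_x = 4  [line 1·x + 1·y + -15/2 = 0 ∩ |FA|² = 281/4]
2. F_y = 7/2  [line 1·x + 1·y + -15/2 = 0 ∩ |FA|² = 281/4]
   → F = (4, 7/2)
3. B_x = -7/3  [2·signedArea(FBA) = -49/6 ∩ BE · DF = 1435/12]
4. B_y = 1/2  [2·signedArea(FBA) = -49/6 ∩ BE · DF = 1435/12]
   → B = (-7/3, 1/2)

B = (-7/3, 1/2)
F = (4, 7/2)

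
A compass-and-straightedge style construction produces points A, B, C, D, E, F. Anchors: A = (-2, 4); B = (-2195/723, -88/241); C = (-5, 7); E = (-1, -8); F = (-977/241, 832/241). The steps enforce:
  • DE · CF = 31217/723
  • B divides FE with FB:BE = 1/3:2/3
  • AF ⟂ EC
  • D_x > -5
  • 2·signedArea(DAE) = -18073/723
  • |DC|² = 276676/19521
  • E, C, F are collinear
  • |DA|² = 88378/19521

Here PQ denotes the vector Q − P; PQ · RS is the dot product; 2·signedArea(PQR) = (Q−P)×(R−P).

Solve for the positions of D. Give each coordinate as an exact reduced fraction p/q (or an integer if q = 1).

D = (-8741/2169, 2431/723)

1. D_x = -8741/2169  [2·signedArea(DAE) = -18073/723 ∩ DE · CF = 31217/723]
2. D_y = 2431/723  [2·signedArea(DAE) = -18073/723 ∩ DE · CF = 31217/723]
   → D = (-8741/2169, 2431/723)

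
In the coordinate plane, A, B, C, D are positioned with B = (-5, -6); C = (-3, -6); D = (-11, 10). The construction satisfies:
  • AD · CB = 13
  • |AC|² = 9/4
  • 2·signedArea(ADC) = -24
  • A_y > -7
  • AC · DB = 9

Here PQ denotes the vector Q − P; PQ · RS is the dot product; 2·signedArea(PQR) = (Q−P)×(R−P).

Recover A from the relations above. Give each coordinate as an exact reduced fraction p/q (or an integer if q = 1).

1. A_x = -9/2  [2·signedArea(ADC) = -24 ∩ AD · CB = 13]
2. A_y = -6  [2·signedArea(ADC) = -24 ∩ AD · CB = 13]
   → A = (-9/2, -6)

A = (-9/2, -6)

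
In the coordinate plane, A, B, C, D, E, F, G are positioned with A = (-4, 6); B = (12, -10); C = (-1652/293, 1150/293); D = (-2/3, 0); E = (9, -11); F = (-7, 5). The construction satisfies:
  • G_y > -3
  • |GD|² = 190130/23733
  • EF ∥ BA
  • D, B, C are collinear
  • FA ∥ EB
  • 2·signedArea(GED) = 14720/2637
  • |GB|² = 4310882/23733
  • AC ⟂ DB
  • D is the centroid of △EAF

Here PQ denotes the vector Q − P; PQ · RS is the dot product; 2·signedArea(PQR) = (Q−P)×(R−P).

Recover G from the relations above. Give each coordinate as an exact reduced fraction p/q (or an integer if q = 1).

G = (2369/2637, -691/293)

1. G_x = 2369/2637  [line -11·x + -29/3·y + -34058/2637 = 0 ∩ |GB|² = 4310882/23733]
2. G_y = -691/293  [line -11·x + -29/3·y + -34058/2637 = 0 ∩ |GB|² = 4310882/23733]
   → G = (2369/2637, -691/293)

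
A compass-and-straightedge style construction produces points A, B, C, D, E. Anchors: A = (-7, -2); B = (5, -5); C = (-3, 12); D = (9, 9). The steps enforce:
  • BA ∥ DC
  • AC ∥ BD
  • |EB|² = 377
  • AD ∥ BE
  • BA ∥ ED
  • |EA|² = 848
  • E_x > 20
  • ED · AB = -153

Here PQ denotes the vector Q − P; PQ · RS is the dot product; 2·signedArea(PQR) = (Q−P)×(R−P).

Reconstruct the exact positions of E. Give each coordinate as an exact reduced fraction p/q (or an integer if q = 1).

E = (21, 6)

1. E_x = 21  [BA ∥ ED ∩ AD ∥ BE]
2. E_y = 6  [BA ∥ ED ∩ AD ∥ BE]
   → E = (21, 6)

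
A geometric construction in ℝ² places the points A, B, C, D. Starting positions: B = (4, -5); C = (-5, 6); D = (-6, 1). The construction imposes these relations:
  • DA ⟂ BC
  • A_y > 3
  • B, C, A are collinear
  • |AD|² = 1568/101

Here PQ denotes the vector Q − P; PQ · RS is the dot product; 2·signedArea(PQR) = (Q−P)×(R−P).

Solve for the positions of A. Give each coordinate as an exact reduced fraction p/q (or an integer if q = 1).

A = (-298/101, 353/101)

1. A_x = -298/101  [B, C, A are collinear ∩ DA ⟂ BC]
2. A_y = 353/101  [B, C, A are collinear ∩ DA ⟂ BC]
   → A = (-298/101, 353/101)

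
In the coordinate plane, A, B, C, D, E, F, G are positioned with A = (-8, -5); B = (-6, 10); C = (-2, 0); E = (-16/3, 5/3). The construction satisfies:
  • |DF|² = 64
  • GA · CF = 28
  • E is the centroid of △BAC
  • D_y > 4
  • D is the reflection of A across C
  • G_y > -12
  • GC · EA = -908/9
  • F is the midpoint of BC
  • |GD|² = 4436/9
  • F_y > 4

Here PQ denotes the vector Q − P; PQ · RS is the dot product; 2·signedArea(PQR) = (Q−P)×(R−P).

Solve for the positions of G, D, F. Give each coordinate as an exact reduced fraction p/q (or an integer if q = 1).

D = (4, 5)
F = (-4, 5)
G = (-32/3, -35/3)

1. D_x = 4  [D is the reflection of A across C]
2. D_y = 5  [D is the reflection of A across C]
   → D = (4, 5)
3. F_x = -4  [F is the midpoint of BC]
4. F_y = 5  [F is the midpoint of BC]
   → F = (-4, 5)
5. G_x = -32/3  [GA · CF = 28 ∩ GC · EA = -908/9]
6. G_y = -35/3  [GA · CF = 28 ∩ GC · EA = -908/9]
   → G = (-32/3, -35/3)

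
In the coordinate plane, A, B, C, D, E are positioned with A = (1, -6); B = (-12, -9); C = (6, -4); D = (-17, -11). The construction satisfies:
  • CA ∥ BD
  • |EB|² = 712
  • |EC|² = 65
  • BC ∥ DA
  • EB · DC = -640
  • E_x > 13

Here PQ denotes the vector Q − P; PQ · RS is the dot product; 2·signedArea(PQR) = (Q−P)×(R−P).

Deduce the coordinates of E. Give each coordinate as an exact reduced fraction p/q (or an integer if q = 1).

E = (14, -3)

1. E_x = 14  [line -23·x + -7·y + 301 = 0 ∩ |EB|² = 712]
2. E_y = -3  [line -23·x + -7·y + 301 = 0 ∩ |EB|² = 712]
   → E = (14, -3)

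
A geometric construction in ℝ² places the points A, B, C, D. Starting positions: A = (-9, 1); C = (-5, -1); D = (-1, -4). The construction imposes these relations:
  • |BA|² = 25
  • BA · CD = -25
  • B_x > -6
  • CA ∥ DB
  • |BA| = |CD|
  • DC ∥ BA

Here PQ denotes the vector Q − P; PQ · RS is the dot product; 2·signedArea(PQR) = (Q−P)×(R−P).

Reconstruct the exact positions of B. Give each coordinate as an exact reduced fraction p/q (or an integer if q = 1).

B = (-5, -2)

1. B_x = -5  [DC ∥ BA ∩ CA ∥ DB]
2. B_y = -2  [DC ∥ BA ∩ CA ∥ DB]
   → B = (-5, -2)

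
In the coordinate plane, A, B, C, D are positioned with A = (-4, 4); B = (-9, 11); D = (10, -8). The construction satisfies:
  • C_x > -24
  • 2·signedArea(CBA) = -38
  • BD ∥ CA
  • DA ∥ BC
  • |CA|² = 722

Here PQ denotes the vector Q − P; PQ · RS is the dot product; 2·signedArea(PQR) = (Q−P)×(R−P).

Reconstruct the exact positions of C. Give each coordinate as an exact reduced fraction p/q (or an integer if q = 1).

1. C_x = -23  [BD ∥ CA ∩ DA ∥ BC]
2. C_y = 23  [BD ∥ CA ∩ DA ∥ BC]
   → C = (-23, 23)

C = (-23, 23)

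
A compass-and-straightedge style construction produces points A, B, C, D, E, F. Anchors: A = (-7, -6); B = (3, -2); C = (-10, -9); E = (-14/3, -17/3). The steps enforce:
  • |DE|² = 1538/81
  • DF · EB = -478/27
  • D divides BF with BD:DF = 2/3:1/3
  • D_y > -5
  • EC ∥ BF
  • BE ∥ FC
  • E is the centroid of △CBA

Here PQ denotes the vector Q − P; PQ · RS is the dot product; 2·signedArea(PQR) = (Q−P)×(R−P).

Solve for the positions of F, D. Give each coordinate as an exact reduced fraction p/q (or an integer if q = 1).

D = (-5/9, -38/9)
F = (-7/3, -16/3)

1. F_x = -7/3  [BE ∥ FC ∩ EC ∥ BF]
2. F_y = -16/3  [BE ∥ FC ∩ EC ∥ BF]
   → F = (-7/3, -16/3)
3. D_x = -5/9  [D divides BF with BD:DF = 2/3:1/3]
4. D_y = -38/9  [D divides BF with BD:DF = 2/3:1/3]
   → D = (-5/9, -38/9)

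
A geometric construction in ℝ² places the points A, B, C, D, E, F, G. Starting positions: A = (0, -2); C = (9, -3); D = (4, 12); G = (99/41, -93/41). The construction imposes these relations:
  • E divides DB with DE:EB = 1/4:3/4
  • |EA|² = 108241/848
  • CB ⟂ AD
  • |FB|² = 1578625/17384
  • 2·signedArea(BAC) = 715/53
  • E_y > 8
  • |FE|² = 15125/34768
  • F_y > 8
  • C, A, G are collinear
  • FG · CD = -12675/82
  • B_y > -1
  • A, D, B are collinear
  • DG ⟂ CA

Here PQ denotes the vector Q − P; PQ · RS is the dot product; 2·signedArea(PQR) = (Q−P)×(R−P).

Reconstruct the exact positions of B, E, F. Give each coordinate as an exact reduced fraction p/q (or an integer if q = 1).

B = (22/53, -29/53)
E = (329/106, 1879/212)
F = (591/164, 1383/164)

1. B_x = 22/53  [A, D, B are collinear ∩ CB ⟂ AD]
2. B_y = -29/53  [A, D, B are collinear ∩ CB ⟂ AD]
   → B = (22/53, -29/53)
3. E_x = 329/106  [E divides DB with DE:EB = 1/4:3/4]
4. E_y = 1879/212  [E divides DB with DE:EB = 1/4:3/4]
   → E = (329/106, 1879/212)
5. F_x = 591/164  [line 5·x + -15·y + 8895/82 = 0 ∩ |FB|² = 1578625/17384]
6. F_y = 1383/164  [line 5·x + -15·y + 8895/82 = 0 ∩ |FB|² = 1578625/17384]
   → F = (591/164, 1383/164)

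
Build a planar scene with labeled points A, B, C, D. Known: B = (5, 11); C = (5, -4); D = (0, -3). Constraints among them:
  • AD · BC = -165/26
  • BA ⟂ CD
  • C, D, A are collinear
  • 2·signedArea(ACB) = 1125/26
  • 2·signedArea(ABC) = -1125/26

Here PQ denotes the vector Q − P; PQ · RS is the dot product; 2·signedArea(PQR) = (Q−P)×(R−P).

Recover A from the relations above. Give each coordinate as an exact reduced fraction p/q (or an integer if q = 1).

A = (55/26, -89/26)

1. A_x = 55/26  [C, D, A are collinear ∩ BA ⟂ CD]
2. A_y = -89/26  [C, D, A are collinear ∩ BA ⟂ CD]
   → A = (55/26, -89/26)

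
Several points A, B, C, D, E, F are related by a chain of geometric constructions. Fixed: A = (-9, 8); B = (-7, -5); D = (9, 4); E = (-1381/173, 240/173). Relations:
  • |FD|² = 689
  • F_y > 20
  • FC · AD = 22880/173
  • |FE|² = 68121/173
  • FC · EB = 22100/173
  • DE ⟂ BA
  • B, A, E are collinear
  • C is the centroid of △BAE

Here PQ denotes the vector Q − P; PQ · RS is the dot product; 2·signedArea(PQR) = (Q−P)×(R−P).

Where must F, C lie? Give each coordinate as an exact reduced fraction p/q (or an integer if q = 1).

C = (-1383/173, 253/173)
F = (-11, 21)

1. C_x = -1383/173  [C is the centroid of △BAE]
2. C_y = 253/173  [C is the centroid of △BAE]
   → C = (-1383/173, 253/173)
3. F_x = -11  [FC · EB = 22100/173 ∩ FC · AD = 22880/173]
4. F_y = 21  [FC · EB = 22100/173 ∩ FC · AD = 22880/173]
   → F = (-11, 21)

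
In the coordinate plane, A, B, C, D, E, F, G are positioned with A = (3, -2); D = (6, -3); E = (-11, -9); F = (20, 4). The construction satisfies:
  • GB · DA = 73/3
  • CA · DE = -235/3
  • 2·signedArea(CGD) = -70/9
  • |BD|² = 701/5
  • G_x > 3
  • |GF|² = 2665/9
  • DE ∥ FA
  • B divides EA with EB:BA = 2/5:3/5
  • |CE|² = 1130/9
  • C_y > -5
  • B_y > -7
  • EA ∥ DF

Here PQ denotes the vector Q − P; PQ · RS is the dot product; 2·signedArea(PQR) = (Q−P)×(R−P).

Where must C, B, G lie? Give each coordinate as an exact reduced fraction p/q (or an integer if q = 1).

1. C_x = -2/3  [line 17·x + 6·y + 118/3 = 0 ∩ |CE|² = 1130/9]
2. C_y = -14/3  [line 17·x + 6·y + 118/3 = 0 ∩ |CE|² = 1130/9]
   → C = (-2/3, -14/3)
3. B_x = -27/5  [B divides EA with EB:BA = 2/5:3/5]
4. B_y = -31/5  [B divides EA with EB:BA = 2/5:3/5]
   → B = (-27/5, -31/5)
5. G_x = 4  [GB · DA = 73/3 ∩ 2·signedArea(CGD) = -70/9]
6. G_y = -7/3  [GB · DA = 73/3 ∩ 2·signedArea(CGD) = -70/9]
   → G = (4, -7/3)

B = (-27/5, -31/5)
C = (-2/3, -14/3)
G = (4, -7/3)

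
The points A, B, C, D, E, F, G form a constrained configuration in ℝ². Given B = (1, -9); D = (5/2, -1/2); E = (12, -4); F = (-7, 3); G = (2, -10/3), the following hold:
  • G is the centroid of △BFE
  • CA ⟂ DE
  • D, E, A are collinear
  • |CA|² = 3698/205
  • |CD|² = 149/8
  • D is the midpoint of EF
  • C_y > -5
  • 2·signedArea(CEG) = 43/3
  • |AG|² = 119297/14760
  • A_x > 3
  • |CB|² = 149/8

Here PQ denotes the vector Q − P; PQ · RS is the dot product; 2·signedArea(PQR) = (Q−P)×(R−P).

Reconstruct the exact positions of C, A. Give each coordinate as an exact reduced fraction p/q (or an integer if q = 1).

1. A_x = 2639/820  [line 7/2·x + 19/2·y + -4 = 0 ∩ |AG|² = 119297/14760]
2. A_y = -627/820  [line 7/2·x + 19/2·y + -4 = 0 ∩ |AG|² = 119297/14760]
   → A = (2639/820, -627/820)
3. C_x = 7/4  [2·signedArea(CEG) = 43/3 ∩ CA ⟂ DE]
4. C_y = -19/4  [2·signedArea(CEG) = 43/3 ∩ CA ⟂ DE]
   → C = (7/4, -19/4)

A = (2639/820, -627/820)
C = (7/4, -19/4)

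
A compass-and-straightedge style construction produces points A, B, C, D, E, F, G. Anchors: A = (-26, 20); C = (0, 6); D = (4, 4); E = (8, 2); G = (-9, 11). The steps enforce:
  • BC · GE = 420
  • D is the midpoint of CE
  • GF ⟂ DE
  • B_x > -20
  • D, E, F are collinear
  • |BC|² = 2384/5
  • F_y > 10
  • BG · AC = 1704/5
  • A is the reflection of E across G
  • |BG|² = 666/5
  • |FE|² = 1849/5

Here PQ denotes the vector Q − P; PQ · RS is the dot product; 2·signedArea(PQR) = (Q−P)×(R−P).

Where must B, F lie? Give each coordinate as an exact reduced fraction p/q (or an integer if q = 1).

1. B_x = -96/5  [BG · AC = 1704/5 ∩ BC · GE = 420]
2. B_y = 82/5  [BG · AC = 1704/5 ∩ BC · GE = 420]
   → B = (-96/5, 82/5)
3. F_x = -46/5  [D, E, F are collinear ∩ GF ⟂ DE]
4. F_y = 53/5  [D, E, F are collinear ∩ GF ⟂ DE]
   → F = (-46/5, 53/5)

B = (-96/5, 82/5)
F = (-46/5, 53/5)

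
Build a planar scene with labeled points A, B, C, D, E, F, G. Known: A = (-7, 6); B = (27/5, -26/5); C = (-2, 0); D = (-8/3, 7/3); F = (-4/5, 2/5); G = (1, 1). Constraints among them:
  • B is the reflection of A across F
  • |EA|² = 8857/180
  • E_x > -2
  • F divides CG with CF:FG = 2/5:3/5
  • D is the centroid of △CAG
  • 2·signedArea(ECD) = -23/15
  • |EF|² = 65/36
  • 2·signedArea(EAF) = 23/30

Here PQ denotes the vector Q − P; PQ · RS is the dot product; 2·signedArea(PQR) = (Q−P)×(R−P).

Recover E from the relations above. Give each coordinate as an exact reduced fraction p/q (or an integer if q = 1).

1. E_x = -26/15  [2·signedArea(ECD) = -23/15 ∩ 2·signedArea(EAF) = 23/30]
2. E_y = 41/30  [2·signedArea(ECD) = -23/15 ∩ 2·signedArea(EAF) = 23/30]
   → E = (-26/15, 41/30)

E = (-26/15, 41/30)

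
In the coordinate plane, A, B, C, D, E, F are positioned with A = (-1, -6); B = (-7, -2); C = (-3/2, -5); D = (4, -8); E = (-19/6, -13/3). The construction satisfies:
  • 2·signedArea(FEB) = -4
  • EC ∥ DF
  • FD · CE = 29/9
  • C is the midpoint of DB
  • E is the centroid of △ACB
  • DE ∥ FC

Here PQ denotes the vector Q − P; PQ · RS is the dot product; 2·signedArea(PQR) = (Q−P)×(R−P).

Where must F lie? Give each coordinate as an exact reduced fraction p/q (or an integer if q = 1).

1. F_x = 17/3  [DE ∥ FC ∩ EC ∥ DF]
2. F_y = -26/3  [DE ∥ FC ∩ EC ∥ DF]
   → F = (17/3, -26/3)

F = (17/3, -26/3)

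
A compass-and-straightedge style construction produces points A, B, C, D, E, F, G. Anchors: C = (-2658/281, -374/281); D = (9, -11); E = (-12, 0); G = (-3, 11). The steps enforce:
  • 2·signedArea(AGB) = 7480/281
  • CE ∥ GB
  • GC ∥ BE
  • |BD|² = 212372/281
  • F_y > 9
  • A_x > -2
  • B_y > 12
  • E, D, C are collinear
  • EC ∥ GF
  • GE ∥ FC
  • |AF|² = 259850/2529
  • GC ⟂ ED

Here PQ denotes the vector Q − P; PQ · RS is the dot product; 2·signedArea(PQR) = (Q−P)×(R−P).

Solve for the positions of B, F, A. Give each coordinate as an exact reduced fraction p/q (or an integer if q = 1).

A = (-324/281, -374/843)
B = (-1557/281, 3465/281)
F = (-129/281, 2717/281)

1. B_x = -1557/281  [GC ∥ BE ∩ CE ∥ GB]
2. B_y = 3465/281  [GC ∥ BE ∩ CE ∥ GB]
   → B = (-1557/281, 3465/281)
3. F_x = -129/281  [GE ∥ FC ∩ EC ∥ GF]
4. F_y = 2717/281  [GE ∥ FC ∩ EC ∥ GF]
   → F = (-129/281, 2717/281)
5. A_x = -324/281  [line -374/281·x + -714/281·y + -748/281 = 0 ∩ |AF|² = 259850/2529]
6. A_y = -374/843  [line -374/281·x + -714/281·y + -748/281 = 0 ∩ |AF|² = 259850/2529]
   → A = (-324/281, -374/843)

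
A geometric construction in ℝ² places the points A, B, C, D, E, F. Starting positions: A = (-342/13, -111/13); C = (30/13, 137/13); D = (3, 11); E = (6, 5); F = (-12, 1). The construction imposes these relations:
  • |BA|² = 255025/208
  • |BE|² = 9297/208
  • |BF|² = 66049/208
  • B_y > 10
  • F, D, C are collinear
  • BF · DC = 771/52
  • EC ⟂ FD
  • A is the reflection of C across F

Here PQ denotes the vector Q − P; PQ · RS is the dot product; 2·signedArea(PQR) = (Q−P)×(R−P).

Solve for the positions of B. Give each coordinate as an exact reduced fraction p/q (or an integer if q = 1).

1. B_x = 147/52  [line 9/13·x + 6/13·y + -363/52 = 0 ∩ |BF|² = 66049/208]
2. B_y = 283/26  [line 9/13·x + 6/13·y + -363/52 = 0 ∩ |BF|² = 66049/208]
   → B = (147/52, 283/26)

B = (147/52, 283/26)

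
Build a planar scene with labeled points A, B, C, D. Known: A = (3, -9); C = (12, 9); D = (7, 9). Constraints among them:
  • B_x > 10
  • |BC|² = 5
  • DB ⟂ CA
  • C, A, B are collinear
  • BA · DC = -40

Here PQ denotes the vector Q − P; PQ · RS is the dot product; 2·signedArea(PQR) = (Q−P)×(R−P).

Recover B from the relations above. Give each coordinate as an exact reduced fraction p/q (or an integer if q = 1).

B = (11, 7)

1. B_x = 11  [C, A, B are collinear ∩ DB ⟂ CA]
2. B_y = 7  [C, A, B are collinear ∩ DB ⟂ CA]
   → B = (11, 7)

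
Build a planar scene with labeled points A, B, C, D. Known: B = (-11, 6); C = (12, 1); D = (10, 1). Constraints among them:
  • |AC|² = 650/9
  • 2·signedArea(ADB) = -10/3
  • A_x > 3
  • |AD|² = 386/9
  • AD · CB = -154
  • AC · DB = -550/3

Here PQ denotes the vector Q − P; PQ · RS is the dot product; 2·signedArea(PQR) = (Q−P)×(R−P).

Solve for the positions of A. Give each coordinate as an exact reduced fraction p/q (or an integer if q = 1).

A = (11/3, 8/3)

1. A_x = 11/3  [2·signedArea(ADB) = -10/3 ∩ AC · DB = -550/3]
2. A_y = 8/3  [2·signedArea(ADB) = -10/3 ∩ AC · DB = -550/3]
   → A = (11/3, 8/3)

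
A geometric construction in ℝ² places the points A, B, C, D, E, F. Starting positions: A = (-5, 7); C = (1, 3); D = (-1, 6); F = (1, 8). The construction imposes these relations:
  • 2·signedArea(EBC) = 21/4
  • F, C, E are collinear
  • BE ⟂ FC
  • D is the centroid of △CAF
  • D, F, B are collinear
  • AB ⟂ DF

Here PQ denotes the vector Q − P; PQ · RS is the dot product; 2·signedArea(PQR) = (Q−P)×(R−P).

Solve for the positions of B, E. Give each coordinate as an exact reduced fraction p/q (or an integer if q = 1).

1. B_x = -5/2  [D, F, B are collinear ∩ AB ⟂ DF]
2. B_y = 9/2  [D, F, B are collinear ∩ AB ⟂ DF]
   → B = (-5/2, 9/2)
3. E_x = 1  [F, C, E are collinear ∩ BE ⟂ FC]
4. E_y = 9/2  [F, C, E are collinear ∩ BE ⟂ FC]
   → E = (1, 9/2)

B = (-5/2, 9/2)
E = (1, 9/2)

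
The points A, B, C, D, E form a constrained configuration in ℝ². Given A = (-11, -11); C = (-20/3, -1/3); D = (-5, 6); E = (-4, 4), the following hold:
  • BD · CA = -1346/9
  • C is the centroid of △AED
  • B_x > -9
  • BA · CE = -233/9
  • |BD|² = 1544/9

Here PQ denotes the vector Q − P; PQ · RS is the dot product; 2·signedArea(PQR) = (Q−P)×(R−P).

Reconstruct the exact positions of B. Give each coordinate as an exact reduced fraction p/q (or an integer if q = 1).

B = (-25/3, -20/3)

1. B_x = -25/3  [BA · CE = -233/9 ∩ BD · CA = -1346/9]
2. B_y = -20/3  [BA · CE = -233/9 ∩ BD · CA = -1346/9]
   → B = (-25/3, -20/3)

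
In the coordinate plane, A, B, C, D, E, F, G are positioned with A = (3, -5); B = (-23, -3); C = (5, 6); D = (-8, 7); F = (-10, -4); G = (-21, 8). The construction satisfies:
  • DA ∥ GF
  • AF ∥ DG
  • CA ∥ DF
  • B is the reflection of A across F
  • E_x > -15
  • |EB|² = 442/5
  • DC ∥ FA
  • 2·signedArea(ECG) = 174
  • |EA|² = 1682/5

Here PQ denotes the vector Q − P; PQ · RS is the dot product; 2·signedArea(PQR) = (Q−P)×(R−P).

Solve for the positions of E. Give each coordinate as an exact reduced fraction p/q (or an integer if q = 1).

1. E_x = -72/5  [line -2·x + -26·y + -8 = 0 ∩ |EB|² = 442/5]
2. E_y = 4/5  [line -2·x + -26·y + -8 = 0 ∩ |EB|² = 442/5]
   → E = (-72/5, 4/5)

E = (-72/5, 4/5)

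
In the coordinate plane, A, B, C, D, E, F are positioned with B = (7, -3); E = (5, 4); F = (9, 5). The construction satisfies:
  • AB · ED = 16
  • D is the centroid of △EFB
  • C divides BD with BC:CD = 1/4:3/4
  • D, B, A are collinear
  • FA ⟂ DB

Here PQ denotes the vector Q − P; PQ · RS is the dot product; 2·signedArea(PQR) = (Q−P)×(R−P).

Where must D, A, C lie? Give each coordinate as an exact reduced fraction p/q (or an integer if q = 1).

A = (7, 5)
C = (7, -7/4)
D = (7, 2)

1. D_x = 7  [D is the centroid of △EFB]
2. D_y = 2  [D is the centroid of △EFB]
   → D = (7, 2)
3. A_x = 7  [D, B, A are collinear ∩ FA ⟂ DB]
4. A_y = 5  [D, B, A are collinear ∩ FA ⟂ DB]
   → A = (7, 5)
5. C_x = 7  [C divides BD with BC:CD = 1/4:3/4]
6. C_y = -7/4  [C divides BD with BC:CD = 1/4:3/4]
   → C = (7, -7/4)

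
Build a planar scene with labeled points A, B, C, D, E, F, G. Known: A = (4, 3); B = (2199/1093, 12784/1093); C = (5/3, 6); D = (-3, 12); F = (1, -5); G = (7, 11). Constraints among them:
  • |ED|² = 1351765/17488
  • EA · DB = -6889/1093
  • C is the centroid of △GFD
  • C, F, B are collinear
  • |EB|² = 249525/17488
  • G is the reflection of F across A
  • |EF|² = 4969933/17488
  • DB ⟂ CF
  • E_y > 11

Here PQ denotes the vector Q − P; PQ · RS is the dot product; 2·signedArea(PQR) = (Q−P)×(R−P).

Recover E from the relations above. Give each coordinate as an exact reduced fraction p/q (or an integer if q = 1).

E = (6288/1093, 48853/4372)

1. E_x = 6288/1093  [line -5478/1093·x + 332/1093·y + 27805/1093 = 0 ∩ |EF|² = 4969933/17488]
2. E_y = 48853/4372  [line -5478/1093·x + 332/1093·y + 27805/1093 = 0 ∩ |EF|² = 4969933/17488]
   → E = (6288/1093, 48853/4372)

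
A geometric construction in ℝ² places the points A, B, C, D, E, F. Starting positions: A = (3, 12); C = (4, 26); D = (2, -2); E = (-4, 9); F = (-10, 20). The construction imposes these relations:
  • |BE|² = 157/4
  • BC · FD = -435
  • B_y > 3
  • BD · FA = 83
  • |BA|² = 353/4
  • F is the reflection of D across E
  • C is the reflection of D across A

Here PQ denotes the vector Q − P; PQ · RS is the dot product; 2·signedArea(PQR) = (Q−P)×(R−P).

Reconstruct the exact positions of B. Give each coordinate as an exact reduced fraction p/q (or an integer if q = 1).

1. B_x = -1  [BC · FD = -435 ∩ BD · FA = 83]
2. B_y = 7/2  [BC · FD = -435 ∩ BD · FA = 83]
   → B = (-1, 7/2)

B = (-1, 7/2)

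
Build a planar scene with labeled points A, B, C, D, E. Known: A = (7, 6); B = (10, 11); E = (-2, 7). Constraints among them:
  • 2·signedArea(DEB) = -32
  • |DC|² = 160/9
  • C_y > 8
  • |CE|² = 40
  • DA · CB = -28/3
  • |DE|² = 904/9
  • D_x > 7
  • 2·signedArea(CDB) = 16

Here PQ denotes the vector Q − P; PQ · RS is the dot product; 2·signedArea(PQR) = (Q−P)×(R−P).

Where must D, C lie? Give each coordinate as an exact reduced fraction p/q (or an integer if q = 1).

1. D_x = 8  [line -4·x + 12·y + -60 = 0 ∩ |DE|² = 904/9]
2. D_y = 23/3  [line -4·x + 12·y + -60 = 0 ∩ |DE|² = 904/9]
   → D = (8, 23/3)
3. C_x = 4  [DA · CB = -28/3 ∩ 2·signedArea(CDB) = 16]
4. C_y = 9  [DA · CB = -28/3 ∩ 2·signedArea(CDB) = 16]
   → C = (4, 9)

C = (4, 9)
D = (8, 23/3)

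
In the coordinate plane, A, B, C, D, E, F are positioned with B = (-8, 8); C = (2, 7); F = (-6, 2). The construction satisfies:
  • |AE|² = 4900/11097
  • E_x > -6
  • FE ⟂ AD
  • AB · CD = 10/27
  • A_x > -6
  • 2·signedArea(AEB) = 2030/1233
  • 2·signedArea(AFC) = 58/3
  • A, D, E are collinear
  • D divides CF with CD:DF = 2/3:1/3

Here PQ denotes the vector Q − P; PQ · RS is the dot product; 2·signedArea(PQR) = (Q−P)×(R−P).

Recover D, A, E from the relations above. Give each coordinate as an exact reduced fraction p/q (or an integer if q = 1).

1. D_x = -10/3  [D divides CF with CD:DF = 2/3:1/3]
2. D_y = 11/3  [D divides CF with CD:DF = 2/3:1/3]
   → D = (-10/3, 11/3)
3. A_x = -52/9  [AB · CD = 10/27 ∩ 2·signedArea(AFC) = 58/3]
4. A_y = 41/9  [AB · CD = 10/27 ∩ 2·signedArea(AFC) = 58/3]
   → A = (-52/9, 41/9)
5. E_x = -706/137  [A, D, E are collinear ∩ FE ⟂ AD]
6. E_y = 593/137  [A, D, E are collinear ∩ FE ⟂ AD]
   → E = (-706/137, 593/137)

A = (-52/9, 41/9)
D = (-10/3, 11/3)
E = (-706/137, 593/137)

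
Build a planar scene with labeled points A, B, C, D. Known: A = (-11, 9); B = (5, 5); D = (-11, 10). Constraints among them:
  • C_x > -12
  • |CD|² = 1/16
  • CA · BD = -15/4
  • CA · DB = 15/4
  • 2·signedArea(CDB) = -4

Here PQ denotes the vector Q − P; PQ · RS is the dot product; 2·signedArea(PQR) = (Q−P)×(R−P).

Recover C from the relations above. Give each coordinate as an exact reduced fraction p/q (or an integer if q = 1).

C = (-11, 39/4)

1. C_x = -11  [2·signedArea(CDB) = -4 ∩ CA · DB = 15/4]
2. C_y = 39/4  [2·signedArea(CDB) = -4 ∩ CA · DB = 15/4]
   → C = (-11, 39/4)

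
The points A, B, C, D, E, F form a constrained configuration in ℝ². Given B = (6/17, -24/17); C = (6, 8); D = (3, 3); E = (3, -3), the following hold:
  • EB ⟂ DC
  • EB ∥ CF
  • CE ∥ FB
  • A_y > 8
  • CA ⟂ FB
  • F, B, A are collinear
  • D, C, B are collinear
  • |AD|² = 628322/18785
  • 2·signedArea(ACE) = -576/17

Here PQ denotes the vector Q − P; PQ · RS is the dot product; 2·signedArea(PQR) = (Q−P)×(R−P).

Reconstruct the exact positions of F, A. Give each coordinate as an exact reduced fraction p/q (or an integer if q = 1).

A = (3462/1105, 9704/1105)
F = (57/17, 163/17)

1. F_x = 57/17  [CE ∥ FB ∩ EB ∥ CF]
2. F_y = 163/17  [CE ∥ FB ∩ EB ∥ CF]
   → F = (57/17, 163/17)
3. A_x = 3462/1105  [F, B, A are collinear ∩ CA ⟂ FB]
4. A_y = 9704/1105  [F, B, A are collinear ∩ CA ⟂ FB]
   → A = (3462/1105, 9704/1105)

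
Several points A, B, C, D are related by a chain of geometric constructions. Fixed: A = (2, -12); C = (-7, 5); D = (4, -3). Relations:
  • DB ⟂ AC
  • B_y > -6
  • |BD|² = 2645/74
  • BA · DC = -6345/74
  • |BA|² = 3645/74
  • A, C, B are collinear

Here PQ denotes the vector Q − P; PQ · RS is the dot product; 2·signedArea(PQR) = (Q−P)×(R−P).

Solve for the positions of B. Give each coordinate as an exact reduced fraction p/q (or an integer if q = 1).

B = (-95/74, -429/74)

1. B_x = -95/74  [A, C, B are collinear ∩ DB ⟂ AC]
2. B_y = -429/74  [A, C, B are collinear ∩ DB ⟂ AC]
   → B = (-95/74, -429/74)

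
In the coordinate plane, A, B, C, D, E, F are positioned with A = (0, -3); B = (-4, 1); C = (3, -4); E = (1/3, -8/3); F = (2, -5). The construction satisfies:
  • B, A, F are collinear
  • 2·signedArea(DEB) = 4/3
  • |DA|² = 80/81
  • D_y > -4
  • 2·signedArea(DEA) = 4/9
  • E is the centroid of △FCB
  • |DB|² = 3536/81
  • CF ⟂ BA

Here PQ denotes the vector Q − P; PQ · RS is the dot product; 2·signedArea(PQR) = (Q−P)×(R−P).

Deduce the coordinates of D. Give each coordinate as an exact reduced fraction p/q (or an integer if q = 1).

D = (8/9, -31/9)

1. D_x = 8/9  [2·signedArea(DEB) = 4/3 ∩ 2·signedArea(DEA) = 4/9]
2. D_y = -31/9  [2·signedArea(DEB) = 4/3 ∩ 2·signedArea(DEA) = 4/9]
   → D = (8/9, -31/9)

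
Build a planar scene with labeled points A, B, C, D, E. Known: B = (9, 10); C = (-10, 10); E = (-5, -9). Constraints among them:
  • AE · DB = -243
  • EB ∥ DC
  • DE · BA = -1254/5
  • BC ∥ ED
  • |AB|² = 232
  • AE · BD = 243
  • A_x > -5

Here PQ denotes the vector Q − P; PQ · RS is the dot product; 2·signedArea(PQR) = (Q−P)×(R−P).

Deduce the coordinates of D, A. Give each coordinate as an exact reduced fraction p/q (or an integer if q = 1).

A = (-21/5, 12/5)
D = (-24, -9)

1. D_x = -24  [EB ∥ DC ∩ BC ∥ ED]
2. D_y = -9  [EB ∥ DC ∩ BC ∥ ED]
   → D = (-24, -9)
3. A_x = -21/5  [AE · DB = -243 ∩ DE · BA = -1254/5]
4. A_y = 12/5  [AE · DB = -243 ∩ DE · BA = -1254/5]
   → A = (-21/5, 12/5)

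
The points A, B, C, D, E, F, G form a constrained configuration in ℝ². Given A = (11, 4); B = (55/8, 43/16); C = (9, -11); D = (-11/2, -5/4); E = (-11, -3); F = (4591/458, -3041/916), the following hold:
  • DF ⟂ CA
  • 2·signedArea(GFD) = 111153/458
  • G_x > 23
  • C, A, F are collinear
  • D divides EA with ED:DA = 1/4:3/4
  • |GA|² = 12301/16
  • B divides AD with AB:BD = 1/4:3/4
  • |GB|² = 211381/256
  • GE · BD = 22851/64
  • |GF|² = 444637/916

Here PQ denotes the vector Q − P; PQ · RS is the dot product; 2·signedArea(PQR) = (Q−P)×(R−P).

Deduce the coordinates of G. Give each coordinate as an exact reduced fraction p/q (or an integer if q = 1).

G = (47/2, -83/4)

1. G_x = 47/2  [2·signedArea(GFD) = 111153/458 ∩ GE · BD = 22851/64]
2. G_y = -83/4  [2·signedArea(GFD) = 111153/458 ∩ GE · BD = 22851/64]
   → G = (47/2, -83/4)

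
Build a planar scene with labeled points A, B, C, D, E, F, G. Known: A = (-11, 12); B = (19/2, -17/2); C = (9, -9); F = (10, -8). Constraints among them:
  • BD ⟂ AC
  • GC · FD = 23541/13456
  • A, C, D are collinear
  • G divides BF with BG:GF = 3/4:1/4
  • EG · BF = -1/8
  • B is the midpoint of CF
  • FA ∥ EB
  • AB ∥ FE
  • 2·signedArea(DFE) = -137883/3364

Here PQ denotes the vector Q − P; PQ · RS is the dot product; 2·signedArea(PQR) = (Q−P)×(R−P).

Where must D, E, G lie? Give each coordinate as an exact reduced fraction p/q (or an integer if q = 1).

1. D_x = 7559/841  [A, C, D are collinear ∩ BD ⟂ AC]
2. D_y = -15117/1682  [A, C, D are collinear ∩ BD ⟂ AC]
   → D = (7559/841, -15117/1682)
3. E_x = 61/2  [FA ∥ EB ∩ AB ∥ FE]
4. E_y = -57/2  [FA ∥ EB ∩ AB ∥ FE]
   → E = (61/2, -57/2)
5. G_x = 79/8  [G divides BF with BG:GF = 3/4:1/4]
6. G_y = -65/8  [G divides BF with BG:GF = 3/4:1/4]
   → G = (79/8, -65/8)

D = (7559/841, -15117/1682)
E = (61/2, -57/2)
G = (79/8, -65/8)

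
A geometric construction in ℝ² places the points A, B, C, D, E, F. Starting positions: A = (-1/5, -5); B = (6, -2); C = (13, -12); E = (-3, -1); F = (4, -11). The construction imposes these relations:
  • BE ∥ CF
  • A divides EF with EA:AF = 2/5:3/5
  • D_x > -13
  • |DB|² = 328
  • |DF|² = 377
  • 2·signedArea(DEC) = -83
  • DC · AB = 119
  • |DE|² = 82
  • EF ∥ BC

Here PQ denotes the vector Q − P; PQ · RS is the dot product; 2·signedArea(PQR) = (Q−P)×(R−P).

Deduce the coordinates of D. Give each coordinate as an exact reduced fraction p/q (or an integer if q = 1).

D = (-12, 0)

1. D_x = -12  [DC · AB = 119 ∩ 2·signedArea(DEC) = -83]
2. D_y = 0  [DC · AB = 119 ∩ 2·signedArea(DEC) = -83]
   → D = (-12, 0)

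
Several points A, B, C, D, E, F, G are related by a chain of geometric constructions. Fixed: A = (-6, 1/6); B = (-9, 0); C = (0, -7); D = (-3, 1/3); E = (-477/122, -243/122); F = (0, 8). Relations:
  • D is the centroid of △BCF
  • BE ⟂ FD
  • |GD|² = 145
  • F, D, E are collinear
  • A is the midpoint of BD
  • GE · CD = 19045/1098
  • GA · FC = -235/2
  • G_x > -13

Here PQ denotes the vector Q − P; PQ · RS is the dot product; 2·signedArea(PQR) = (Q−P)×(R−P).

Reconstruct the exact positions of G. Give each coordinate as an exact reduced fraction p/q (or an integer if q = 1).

G = (-12, -23/3)

1. G_x = -12  [GE · CD = 19045/1098 ∩ GA · FC = -235/2]
2. G_y = -23/3  [GE · CD = 19045/1098 ∩ GA · FC = -235/2]
   → G = (-12, -23/3)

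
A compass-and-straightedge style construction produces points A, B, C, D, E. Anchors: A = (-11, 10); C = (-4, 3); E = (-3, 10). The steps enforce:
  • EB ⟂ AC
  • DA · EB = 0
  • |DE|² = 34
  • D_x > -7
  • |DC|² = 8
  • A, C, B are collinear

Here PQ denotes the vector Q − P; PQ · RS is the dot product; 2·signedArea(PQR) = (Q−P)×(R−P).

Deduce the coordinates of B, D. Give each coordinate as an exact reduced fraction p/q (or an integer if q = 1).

1. B_x = -7  [A, C, B are collinear ∩ EB ⟂ AC]
2. B_y = 6  [A, C, B are collinear ∩ EB ⟂ AC]
   → B = (-7, 6)
3. D_x = -6  [line 4·x + 4·y + 4 = 0 ∩ |DE|² = 34]
4. D_y = 5  [line 4·x + 4·y + 4 = 0 ∩ |DE|² = 34]
   → D = (-6, 5)

B = (-7, 6)
D = (-6, 5)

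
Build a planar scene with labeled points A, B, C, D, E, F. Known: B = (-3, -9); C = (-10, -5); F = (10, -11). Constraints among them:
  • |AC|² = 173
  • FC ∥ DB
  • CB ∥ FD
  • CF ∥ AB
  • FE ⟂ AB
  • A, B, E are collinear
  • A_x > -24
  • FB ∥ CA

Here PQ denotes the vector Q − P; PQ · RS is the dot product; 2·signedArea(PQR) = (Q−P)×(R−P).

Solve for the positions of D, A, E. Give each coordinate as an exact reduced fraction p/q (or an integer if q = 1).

A = (-23, -3)
D = (17, -15)
E = (1033/109, -1389/109)

1. D_x = 17  [FC ∥ DB ∩ CB ∥ FD]
2. D_y = -15  [FC ∥ DB ∩ CB ∥ FD]
   → D = (17, -15)
3. A_x = -23  [CF ∥ AB ∩ FB ∥ CA]
4. A_y = -3  [CF ∥ AB ∩ FB ∥ CA]
   → A = (-23, -3)
5. E_x = 1033/109  [A, B, E are collinear ∩ FE ⟂ AB]
6. E_y = -1389/109  [A, B, E are collinear ∩ FE ⟂ AB]
   → E = (1033/109, -1389/109)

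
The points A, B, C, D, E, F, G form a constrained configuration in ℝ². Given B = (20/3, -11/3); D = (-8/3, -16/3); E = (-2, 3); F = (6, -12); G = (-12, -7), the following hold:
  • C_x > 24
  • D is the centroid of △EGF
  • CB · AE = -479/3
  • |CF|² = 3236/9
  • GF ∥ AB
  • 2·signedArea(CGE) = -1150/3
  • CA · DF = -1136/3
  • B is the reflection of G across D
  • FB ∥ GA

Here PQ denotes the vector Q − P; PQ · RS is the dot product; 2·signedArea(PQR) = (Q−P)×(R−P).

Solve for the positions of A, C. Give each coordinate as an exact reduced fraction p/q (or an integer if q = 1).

A = (-34/3, 4/3)
C = (74/3, -26/3)

1. A_x = -34/3  [GF ∥ AB ∩ FB ∥ GA]
2. A_y = 4/3  [GF ∥ AB ∩ FB ∥ GA]
   → A = (-34/3, 4/3)
3. C_x = 74/3  [CB · AE = -479/3 ∩ 2·signedArea(CGE) = -1150/3]
4. C_y = -26/3  [CB · AE = -479/3 ∩ 2·signedArea(CGE) = -1150/3]
   → C = (74/3, -26/3)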